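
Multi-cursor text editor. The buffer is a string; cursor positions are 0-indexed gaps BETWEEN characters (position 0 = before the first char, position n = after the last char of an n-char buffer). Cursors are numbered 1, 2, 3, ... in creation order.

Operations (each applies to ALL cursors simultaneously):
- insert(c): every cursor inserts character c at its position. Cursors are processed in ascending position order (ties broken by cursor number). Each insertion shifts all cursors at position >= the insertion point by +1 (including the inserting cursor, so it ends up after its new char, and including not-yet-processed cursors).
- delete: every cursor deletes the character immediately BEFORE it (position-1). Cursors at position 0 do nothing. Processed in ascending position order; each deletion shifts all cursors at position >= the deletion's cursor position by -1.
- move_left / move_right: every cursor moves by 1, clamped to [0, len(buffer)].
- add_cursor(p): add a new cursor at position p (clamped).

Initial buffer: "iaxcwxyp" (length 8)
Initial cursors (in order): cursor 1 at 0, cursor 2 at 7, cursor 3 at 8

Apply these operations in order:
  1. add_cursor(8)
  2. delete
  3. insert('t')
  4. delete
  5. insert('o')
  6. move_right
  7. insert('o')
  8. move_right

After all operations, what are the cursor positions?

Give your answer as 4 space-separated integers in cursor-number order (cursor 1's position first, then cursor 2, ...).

Answer: 4 13 13 13

Derivation:
After op 1 (add_cursor(8)): buffer="iaxcwxyp" (len 8), cursors c1@0 c2@7 c3@8 c4@8, authorship ........
After op 2 (delete): buffer="iaxcw" (len 5), cursors c1@0 c2@5 c3@5 c4@5, authorship .....
After op 3 (insert('t')): buffer="tiaxcwttt" (len 9), cursors c1@1 c2@9 c3@9 c4@9, authorship 1.....234
After op 4 (delete): buffer="iaxcw" (len 5), cursors c1@0 c2@5 c3@5 c4@5, authorship .....
After op 5 (insert('o')): buffer="oiaxcwooo" (len 9), cursors c1@1 c2@9 c3@9 c4@9, authorship 1.....234
After op 6 (move_right): buffer="oiaxcwooo" (len 9), cursors c1@2 c2@9 c3@9 c4@9, authorship 1.....234
After op 7 (insert('o')): buffer="oioaxcwoooooo" (len 13), cursors c1@3 c2@13 c3@13 c4@13, authorship 1.1....234234
After op 8 (move_right): buffer="oioaxcwoooooo" (len 13), cursors c1@4 c2@13 c3@13 c4@13, authorship 1.1....234234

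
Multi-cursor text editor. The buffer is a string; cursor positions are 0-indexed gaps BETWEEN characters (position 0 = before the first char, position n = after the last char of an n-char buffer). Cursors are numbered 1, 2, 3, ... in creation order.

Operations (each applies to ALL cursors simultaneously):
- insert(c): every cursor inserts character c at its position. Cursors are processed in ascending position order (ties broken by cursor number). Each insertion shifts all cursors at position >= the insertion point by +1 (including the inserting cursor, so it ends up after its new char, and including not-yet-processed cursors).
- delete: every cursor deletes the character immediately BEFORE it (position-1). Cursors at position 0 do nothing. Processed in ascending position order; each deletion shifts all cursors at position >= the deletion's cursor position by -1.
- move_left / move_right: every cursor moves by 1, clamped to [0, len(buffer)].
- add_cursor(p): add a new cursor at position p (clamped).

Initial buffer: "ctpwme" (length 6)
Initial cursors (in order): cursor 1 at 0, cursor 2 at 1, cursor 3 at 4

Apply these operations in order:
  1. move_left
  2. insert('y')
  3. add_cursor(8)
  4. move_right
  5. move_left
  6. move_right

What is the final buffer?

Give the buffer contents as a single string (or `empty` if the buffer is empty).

Answer: yyctpywme

Derivation:
After op 1 (move_left): buffer="ctpwme" (len 6), cursors c1@0 c2@0 c3@3, authorship ......
After op 2 (insert('y')): buffer="yyctpywme" (len 9), cursors c1@2 c2@2 c3@6, authorship 12...3...
After op 3 (add_cursor(8)): buffer="yyctpywme" (len 9), cursors c1@2 c2@2 c3@6 c4@8, authorship 12...3...
After op 4 (move_right): buffer="yyctpywme" (len 9), cursors c1@3 c2@3 c3@7 c4@9, authorship 12...3...
After op 5 (move_left): buffer="yyctpywme" (len 9), cursors c1@2 c2@2 c3@6 c4@8, authorship 12...3...
After op 6 (move_right): buffer="yyctpywme" (len 9), cursors c1@3 c2@3 c3@7 c4@9, authorship 12...3...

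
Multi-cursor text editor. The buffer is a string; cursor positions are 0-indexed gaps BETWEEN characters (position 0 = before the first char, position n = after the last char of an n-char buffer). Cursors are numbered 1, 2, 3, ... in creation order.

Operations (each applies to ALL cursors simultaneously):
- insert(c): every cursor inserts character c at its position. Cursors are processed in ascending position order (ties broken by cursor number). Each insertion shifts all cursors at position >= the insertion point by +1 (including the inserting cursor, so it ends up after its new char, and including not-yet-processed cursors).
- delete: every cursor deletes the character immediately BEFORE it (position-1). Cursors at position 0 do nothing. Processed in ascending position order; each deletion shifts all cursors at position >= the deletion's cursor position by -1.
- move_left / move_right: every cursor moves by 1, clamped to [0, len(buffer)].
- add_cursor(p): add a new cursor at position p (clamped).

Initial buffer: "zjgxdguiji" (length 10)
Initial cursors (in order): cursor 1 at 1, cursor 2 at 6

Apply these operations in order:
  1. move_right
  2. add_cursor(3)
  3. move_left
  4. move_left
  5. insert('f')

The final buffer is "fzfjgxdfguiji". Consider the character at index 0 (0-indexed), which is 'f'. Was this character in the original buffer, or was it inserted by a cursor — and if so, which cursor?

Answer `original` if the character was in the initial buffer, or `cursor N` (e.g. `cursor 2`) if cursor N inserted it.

After op 1 (move_right): buffer="zjgxdguiji" (len 10), cursors c1@2 c2@7, authorship ..........
After op 2 (add_cursor(3)): buffer="zjgxdguiji" (len 10), cursors c1@2 c3@3 c2@7, authorship ..........
After op 3 (move_left): buffer="zjgxdguiji" (len 10), cursors c1@1 c3@2 c2@6, authorship ..........
After op 4 (move_left): buffer="zjgxdguiji" (len 10), cursors c1@0 c3@1 c2@5, authorship ..........
After op 5 (insert('f')): buffer="fzfjgxdfguiji" (len 13), cursors c1@1 c3@3 c2@8, authorship 1.3....2.....
Authorship (.=original, N=cursor N): 1 . 3 . . . . 2 . . . . .
Index 0: author = 1

Answer: cursor 1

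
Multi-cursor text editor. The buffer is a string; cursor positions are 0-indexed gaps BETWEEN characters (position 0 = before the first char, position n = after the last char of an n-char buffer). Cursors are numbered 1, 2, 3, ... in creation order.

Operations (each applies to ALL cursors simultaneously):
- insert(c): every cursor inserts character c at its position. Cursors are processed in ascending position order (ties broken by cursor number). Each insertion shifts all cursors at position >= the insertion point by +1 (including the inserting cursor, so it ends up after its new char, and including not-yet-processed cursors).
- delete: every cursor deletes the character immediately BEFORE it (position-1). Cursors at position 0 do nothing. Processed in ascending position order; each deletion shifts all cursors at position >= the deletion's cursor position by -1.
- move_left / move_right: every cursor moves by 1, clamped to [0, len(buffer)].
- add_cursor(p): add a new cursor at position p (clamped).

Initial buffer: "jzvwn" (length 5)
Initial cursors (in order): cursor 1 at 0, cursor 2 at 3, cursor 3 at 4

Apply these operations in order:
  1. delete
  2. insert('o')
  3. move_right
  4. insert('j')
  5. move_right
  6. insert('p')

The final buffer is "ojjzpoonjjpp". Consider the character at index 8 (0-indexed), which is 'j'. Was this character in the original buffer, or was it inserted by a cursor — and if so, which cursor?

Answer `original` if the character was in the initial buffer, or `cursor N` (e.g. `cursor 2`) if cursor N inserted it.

After op 1 (delete): buffer="jzn" (len 3), cursors c1@0 c2@2 c3@2, authorship ...
After op 2 (insert('o')): buffer="ojzoon" (len 6), cursors c1@1 c2@5 c3@5, authorship 1..23.
After op 3 (move_right): buffer="ojzoon" (len 6), cursors c1@2 c2@6 c3@6, authorship 1..23.
After op 4 (insert('j')): buffer="ojjzoonjj" (len 9), cursors c1@3 c2@9 c3@9, authorship 1.1.23.23
After op 5 (move_right): buffer="ojjzoonjj" (len 9), cursors c1@4 c2@9 c3@9, authorship 1.1.23.23
After op 6 (insert('p')): buffer="ojjzpoonjjpp" (len 12), cursors c1@5 c2@12 c3@12, authorship 1.1.123.2323
Authorship (.=original, N=cursor N): 1 . 1 . 1 2 3 . 2 3 2 3
Index 8: author = 2

Answer: cursor 2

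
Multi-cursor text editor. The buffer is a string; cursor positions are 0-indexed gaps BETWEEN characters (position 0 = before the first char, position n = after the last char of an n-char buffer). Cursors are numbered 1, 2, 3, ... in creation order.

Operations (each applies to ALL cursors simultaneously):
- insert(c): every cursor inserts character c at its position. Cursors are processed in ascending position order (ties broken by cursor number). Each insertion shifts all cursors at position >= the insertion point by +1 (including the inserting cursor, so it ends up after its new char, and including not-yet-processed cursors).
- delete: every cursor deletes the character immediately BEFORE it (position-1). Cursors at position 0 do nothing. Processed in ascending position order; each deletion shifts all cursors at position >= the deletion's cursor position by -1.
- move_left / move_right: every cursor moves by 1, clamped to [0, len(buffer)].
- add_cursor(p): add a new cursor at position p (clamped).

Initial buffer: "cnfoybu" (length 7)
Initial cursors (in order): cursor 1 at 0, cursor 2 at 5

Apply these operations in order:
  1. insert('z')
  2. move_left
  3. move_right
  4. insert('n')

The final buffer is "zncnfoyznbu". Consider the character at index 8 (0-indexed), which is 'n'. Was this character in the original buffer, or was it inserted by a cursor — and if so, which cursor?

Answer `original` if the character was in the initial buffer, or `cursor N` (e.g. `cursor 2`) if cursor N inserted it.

After op 1 (insert('z')): buffer="zcnfoyzbu" (len 9), cursors c1@1 c2@7, authorship 1.....2..
After op 2 (move_left): buffer="zcnfoyzbu" (len 9), cursors c1@0 c2@6, authorship 1.....2..
After op 3 (move_right): buffer="zcnfoyzbu" (len 9), cursors c1@1 c2@7, authorship 1.....2..
After op 4 (insert('n')): buffer="zncnfoyznbu" (len 11), cursors c1@2 c2@9, authorship 11.....22..
Authorship (.=original, N=cursor N): 1 1 . . . . . 2 2 . .
Index 8: author = 2

Answer: cursor 2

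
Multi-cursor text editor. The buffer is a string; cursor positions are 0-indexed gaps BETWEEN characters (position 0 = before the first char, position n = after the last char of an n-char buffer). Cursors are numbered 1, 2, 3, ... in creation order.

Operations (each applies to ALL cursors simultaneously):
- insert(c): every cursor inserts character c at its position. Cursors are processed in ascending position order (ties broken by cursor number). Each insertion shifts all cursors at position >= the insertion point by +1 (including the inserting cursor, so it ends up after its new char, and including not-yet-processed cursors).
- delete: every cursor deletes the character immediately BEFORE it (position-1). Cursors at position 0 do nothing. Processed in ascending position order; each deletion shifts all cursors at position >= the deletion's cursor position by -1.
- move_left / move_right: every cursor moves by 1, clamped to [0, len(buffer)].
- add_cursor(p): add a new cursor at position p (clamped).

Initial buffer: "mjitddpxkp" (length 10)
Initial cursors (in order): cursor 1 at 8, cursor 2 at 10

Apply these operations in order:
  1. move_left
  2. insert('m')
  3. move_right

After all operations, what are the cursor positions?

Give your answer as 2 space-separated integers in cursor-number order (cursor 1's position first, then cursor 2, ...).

Answer: 9 12

Derivation:
After op 1 (move_left): buffer="mjitddpxkp" (len 10), cursors c1@7 c2@9, authorship ..........
After op 2 (insert('m')): buffer="mjitddpmxkmp" (len 12), cursors c1@8 c2@11, authorship .......1..2.
After op 3 (move_right): buffer="mjitddpmxkmp" (len 12), cursors c1@9 c2@12, authorship .......1..2.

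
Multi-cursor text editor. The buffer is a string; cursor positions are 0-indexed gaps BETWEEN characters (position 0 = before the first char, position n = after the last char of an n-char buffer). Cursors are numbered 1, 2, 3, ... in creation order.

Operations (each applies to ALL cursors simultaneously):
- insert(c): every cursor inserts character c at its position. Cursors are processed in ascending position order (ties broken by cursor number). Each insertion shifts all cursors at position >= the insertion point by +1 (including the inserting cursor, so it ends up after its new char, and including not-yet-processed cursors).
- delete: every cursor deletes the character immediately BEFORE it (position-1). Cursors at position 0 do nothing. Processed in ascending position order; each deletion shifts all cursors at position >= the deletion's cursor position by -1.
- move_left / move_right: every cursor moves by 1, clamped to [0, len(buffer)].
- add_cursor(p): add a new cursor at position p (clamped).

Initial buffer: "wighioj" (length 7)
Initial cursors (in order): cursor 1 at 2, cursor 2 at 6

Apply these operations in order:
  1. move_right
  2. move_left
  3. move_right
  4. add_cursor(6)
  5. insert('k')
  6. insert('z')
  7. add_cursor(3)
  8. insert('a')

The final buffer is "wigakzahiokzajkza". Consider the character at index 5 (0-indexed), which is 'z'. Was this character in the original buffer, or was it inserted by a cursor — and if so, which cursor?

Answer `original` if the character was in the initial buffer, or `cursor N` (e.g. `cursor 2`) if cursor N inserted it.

After op 1 (move_right): buffer="wighioj" (len 7), cursors c1@3 c2@7, authorship .......
After op 2 (move_left): buffer="wighioj" (len 7), cursors c1@2 c2@6, authorship .......
After op 3 (move_right): buffer="wighioj" (len 7), cursors c1@3 c2@7, authorship .......
After op 4 (add_cursor(6)): buffer="wighioj" (len 7), cursors c1@3 c3@6 c2@7, authorship .......
After op 5 (insert('k')): buffer="wigkhiokjk" (len 10), cursors c1@4 c3@8 c2@10, authorship ...1...3.2
After op 6 (insert('z')): buffer="wigkzhiokzjkz" (len 13), cursors c1@5 c3@10 c2@13, authorship ...11...33.22
After op 7 (add_cursor(3)): buffer="wigkzhiokzjkz" (len 13), cursors c4@3 c1@5 c3@10 c2@13, authorship ...11...33.22
After op 8 (insert('a')): buffer="wigakzahiokzajkza" (len 17), cursors c4@4 c1@7 c3@13 c2@17, authorship ...4111...333.222
Authorship (.=original, N=cursor N): . . . 4 1 1 1 . . . 3 3 3 . 2 2 2
Index 5: author = 1

Answer: cursor 1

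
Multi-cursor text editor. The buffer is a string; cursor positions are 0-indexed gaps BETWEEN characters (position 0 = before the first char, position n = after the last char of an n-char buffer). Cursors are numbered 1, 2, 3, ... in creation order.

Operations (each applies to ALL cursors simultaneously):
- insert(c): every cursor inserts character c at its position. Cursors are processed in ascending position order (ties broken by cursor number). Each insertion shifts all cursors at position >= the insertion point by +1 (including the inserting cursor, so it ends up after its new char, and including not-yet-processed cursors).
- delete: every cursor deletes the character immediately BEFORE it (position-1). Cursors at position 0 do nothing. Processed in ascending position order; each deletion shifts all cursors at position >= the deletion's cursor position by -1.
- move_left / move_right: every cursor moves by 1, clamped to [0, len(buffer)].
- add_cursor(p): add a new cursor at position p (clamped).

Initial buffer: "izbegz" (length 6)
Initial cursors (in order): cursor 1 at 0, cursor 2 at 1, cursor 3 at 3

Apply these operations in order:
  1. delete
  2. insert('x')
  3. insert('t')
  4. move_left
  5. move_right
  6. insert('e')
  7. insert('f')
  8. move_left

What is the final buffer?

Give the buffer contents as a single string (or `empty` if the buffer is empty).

After op 1 (delete): buffer="zegz" (len 4), cursors c1@0 c2@0 c3@1, authorship ....
After op 2 (insert('x')): buffer="xxzxegz" (len 7), cursors c1@2 c2@2 c3@4, authorship 12.3...
After op 3 (insert('t')): buffer="xxttzxtegz" (len 10), cursors c1@4 c2@4 c3@7, authorship 1212.33...
After op 4 (move_left): buffer="xxttzxtegz" (len 10), cursors c1@3 c2@3 c3@6, authorship 1212.33...
After op 5 (move_right): buffer="xxttzxtegz" (len 10), cursors c1@4 c2@4 c3@7, authorship 1212.33...
After op 6 (insert('e')): buffer="xxtteezxteegz" (len 13), cursors c1@6 c2@6 c3@10, authorship 121212.333...
After op 7 (insert('f')): buffer="xxtteeffzxtefegz" (len 16), cursors c1@8 c2@8 c3@13, authorship 12121212.3333...
After op 8 (move_left): buffer="xxtteeffzxtefegz" (len 16), cursors c1@7 c2@7 c3@12, authorship 12121212.3333...

Answer: xxtteeffzxtefegz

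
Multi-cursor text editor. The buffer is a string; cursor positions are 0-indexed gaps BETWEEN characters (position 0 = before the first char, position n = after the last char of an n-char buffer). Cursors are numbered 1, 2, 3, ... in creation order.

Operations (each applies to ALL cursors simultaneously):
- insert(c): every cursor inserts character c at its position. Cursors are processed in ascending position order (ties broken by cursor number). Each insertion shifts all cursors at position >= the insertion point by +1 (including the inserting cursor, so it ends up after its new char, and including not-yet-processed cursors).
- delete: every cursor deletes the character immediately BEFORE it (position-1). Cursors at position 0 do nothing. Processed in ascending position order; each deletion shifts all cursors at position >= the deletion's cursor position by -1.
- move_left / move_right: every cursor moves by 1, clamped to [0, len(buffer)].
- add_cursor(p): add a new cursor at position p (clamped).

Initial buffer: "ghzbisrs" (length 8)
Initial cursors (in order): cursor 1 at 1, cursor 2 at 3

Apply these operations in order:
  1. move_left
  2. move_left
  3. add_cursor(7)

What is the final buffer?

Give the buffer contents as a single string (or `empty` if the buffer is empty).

Answer: ghzbisrs

Derivation:
After op 1 (move_left): buffer="ghzbisrs" (len 8), cursors c1@0 c2@2, authorship ........
After op 2 (move_left): buffer="ghzbisrs" (len 8), cursors c1@0 c2@1, authorship ........
After op 3 (add_cursor(7)): buffer="ghzbisrs" (len 8), cursors c1@0 c2@1 c3@7, authorship ........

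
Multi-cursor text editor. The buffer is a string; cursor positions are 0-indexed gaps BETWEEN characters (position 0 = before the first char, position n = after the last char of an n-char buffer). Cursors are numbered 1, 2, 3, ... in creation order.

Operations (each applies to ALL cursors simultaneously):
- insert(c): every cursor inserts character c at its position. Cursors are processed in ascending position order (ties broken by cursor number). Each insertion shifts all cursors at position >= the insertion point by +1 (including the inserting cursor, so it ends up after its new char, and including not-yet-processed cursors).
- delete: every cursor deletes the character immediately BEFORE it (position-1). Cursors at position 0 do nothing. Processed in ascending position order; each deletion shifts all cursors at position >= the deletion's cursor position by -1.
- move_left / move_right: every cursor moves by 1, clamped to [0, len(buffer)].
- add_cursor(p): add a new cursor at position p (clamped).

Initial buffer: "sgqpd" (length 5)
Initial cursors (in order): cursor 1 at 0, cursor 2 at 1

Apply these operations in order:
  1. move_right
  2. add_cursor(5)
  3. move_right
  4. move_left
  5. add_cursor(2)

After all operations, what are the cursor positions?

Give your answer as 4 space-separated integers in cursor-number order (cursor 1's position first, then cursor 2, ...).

After op 1 (move_right): buffer="sgqpd" (len 5), cursors c1@1 c2@2, authorship .....
After op 2 (add_cursor(5)): buffer="sgqpd" (len 5), cursors c1@1 c2@2 c3@5, authorship .....
After op 3 (move_right): buffer="sgqpd" (len 5), cursors c1@2 c2@3 c3@5, authorship .....
After op 4 (move_left): buffer="sgqpd" (len 5), cursors c1@1 c2@2 c3@4, authorship .....
After op 5 (add_cursor(2)): buffer="sgqpd" (len 5), cursors c1@1 c2@2 c4@2 c3@4, authorship .....

Answer: 1 2 4 2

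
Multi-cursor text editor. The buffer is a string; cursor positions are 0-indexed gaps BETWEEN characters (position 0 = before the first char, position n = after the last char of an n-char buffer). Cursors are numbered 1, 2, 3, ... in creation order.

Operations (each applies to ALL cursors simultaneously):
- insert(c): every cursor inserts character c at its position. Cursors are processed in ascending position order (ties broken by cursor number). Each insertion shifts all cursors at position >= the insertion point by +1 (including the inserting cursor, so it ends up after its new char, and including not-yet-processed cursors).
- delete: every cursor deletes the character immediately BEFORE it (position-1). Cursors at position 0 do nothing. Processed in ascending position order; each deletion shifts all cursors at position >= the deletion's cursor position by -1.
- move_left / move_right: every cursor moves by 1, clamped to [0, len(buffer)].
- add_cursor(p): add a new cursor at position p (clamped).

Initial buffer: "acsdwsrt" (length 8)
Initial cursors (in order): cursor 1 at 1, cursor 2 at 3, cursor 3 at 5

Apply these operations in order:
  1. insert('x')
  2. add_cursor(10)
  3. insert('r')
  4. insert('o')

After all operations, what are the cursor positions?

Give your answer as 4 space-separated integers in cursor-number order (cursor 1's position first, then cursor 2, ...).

Answer: 4 9 14 18

Derivation:
After op 1 (insert('x')): buffer="axcsxdwxsrt" (len 11), cursors c1@2 c2@5 c3@8, authorship .1..2..3...
After op 2 (add_cursor(10)): buffer="axcsxdwxsrt" (len 11), cursors c1@2 c2@5 c3@8 c4@10, authorship .1..2..3...
After op 3 (insert('r')): buffer="axrcsxrdwxrsrrt" (len 15), cursors c1@3 c2@7 c3@11 c4@14, authorship .11..22..33..4.
After op 4 (insert('o')): buffer="axrocsxrodwxrosrrot" (len 19), cursors c1@4 c2@9 c3@14 c4@18, authorship .111..222..333..44.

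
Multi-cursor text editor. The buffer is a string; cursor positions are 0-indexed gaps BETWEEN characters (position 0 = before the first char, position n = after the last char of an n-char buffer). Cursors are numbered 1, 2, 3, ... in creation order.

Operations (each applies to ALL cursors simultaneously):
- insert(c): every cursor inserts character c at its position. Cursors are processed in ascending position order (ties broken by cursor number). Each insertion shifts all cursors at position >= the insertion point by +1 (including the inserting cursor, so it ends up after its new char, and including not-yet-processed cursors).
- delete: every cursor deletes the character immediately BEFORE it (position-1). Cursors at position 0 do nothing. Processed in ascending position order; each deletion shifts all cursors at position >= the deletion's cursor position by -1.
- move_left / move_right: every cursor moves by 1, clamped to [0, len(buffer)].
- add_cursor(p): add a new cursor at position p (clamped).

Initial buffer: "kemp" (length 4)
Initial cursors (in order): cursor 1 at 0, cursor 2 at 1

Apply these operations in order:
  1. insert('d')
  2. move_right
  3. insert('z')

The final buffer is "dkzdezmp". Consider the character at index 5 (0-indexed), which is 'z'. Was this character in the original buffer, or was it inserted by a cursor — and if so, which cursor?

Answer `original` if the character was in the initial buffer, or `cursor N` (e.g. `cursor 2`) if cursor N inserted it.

After op 1 (insert('d')): buffer="dkdemp" (len 6), cursors c1@1 c2@3, authorship 1.2...
After op 2 (move_right): buffer="dkdemp" (len 6), cursors c1@2 c2@4, authorship 1.2...
After op 3 (insert('z')): buffer="dkzdezmp" (len 8), cursors c1@3 c2@6, authorship 1.12.2..
Authorship (.=original, N=cursor N): 1 . 1 2 . 2 . .
Index 5: author = 2

Answer: cursor 2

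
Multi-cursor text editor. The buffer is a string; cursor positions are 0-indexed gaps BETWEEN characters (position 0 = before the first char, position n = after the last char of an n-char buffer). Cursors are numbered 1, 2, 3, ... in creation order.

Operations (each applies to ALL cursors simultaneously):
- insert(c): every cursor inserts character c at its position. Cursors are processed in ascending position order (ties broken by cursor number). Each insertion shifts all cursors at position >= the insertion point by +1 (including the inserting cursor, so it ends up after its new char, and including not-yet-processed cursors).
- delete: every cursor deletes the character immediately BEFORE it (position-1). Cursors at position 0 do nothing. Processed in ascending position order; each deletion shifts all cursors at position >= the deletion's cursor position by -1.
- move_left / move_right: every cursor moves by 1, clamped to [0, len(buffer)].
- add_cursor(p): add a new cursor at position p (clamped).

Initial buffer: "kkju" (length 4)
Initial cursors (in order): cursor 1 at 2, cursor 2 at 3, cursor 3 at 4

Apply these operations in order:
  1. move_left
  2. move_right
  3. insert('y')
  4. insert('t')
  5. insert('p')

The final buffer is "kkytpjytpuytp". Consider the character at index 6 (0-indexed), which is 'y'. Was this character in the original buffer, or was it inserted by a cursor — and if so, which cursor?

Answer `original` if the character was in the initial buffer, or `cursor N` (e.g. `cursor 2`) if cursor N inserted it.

Answer: cursor 2

Derivation:
After op 1 (move_left): buffer="kkju" (len 4), cursors c1@1 c2@2 c3@3, authorship ....
After op 2 (move_right): buffer="kkju" (len 4), cursors c1@2 c2@3 c3@4, authorship ....
After op 3 (insert('y')): buffer="kkyjyuy" (len 7), cursors c1@3 c2@5 c3@7, authorship ..1.2.3
After op 4 (insert('t')): buffer="kkytjytuyt" (len 10), cursors c1@4 c2@7 c3@10, authorship ..11.22.33
After op 5 (insert('p')): buffer="kkytpjytpuytp" (len 13), cursors c1@5 c2@9 c3@13, authorship ..111.222.333
Authorship (.=original, N=cursor N): . . 1 1 1 . 2 2 2 . 3 3 3
Index 6: author = 2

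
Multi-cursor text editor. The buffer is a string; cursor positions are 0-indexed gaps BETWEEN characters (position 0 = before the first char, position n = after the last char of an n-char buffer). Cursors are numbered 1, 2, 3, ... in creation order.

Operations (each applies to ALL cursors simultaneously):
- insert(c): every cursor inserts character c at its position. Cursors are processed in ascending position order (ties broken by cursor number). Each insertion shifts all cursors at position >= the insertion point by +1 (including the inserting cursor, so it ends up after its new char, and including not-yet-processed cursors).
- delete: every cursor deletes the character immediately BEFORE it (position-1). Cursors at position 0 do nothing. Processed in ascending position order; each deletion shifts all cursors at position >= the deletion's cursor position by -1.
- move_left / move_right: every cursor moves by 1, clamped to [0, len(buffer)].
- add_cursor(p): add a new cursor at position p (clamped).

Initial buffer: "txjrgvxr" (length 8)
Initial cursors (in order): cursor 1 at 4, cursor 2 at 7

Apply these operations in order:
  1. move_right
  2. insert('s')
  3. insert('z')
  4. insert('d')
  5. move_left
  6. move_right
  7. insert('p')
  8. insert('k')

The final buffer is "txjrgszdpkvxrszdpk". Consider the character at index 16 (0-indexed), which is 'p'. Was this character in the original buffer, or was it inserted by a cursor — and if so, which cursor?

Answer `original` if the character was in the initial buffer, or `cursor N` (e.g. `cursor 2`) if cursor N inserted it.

After op 1 (move_right): buffer="txjrgvxr" (len 8), cursors c1@5 c2@8, authorship ........
After op 2 (insert('s')): buffer="txjrgsvxrs" (len 10), cursors c1@6 c2@10, authorship .....1...2
After op 3 (insert('z')): buffer="txjrgszvxrsz" (len 12), cursors c1@7 c2@12, authorship .....11...22
After op 4 (insert('d')): buffer="txjrgszdvxrszd" (len 14), cursors c1@8 c2@14, authorship .....111...222
After op 5 (move_left): buffer="txjrgszdvxrszd" (len 14), cursors c1@7 c2@13, authorship .....111...222
After op 6 (move_right): buffer="txjrgszdvxrszd" (len 14), cursors c1@8 c2@14, authorship .....111...222
After op 7 (insert('p')): buffer="txjrgszdpvxrszdp" (len 16), cursors c1@9 c2@16, authorship .....1111...2222
After op 8 (insert('k')): buffer="txjrgszdpkvxrszdpk" (len 18), cursors c1@10 c2@18, authorship .....11111...22222
Authorship (.=original, N=cursor N): . . . . . 1 1 1 1 1 . . . 2 2 2 2 2
Index 16: author = 2

Answer: cursor 2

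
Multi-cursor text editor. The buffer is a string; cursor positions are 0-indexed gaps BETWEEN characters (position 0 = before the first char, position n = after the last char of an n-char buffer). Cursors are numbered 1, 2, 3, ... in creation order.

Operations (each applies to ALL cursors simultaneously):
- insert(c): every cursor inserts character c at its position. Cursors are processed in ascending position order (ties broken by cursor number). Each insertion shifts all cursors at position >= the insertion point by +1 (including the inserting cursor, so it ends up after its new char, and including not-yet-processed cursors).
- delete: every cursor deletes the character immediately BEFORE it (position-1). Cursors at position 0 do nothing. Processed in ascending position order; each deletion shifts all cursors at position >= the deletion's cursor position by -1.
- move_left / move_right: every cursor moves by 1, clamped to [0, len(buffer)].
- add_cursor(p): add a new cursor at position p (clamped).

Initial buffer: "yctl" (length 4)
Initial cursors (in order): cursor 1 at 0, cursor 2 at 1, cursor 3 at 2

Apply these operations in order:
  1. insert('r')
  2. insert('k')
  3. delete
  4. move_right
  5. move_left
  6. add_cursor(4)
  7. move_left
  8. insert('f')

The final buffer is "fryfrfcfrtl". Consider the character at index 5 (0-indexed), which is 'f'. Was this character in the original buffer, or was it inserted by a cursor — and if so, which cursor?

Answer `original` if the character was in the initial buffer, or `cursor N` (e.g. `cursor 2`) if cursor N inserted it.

Answer: cursor 4

Derivation:
After op 1 (insert('r')): buffer="ryrcrtl" (len 7), cursors c1@1 c2@3 c3@5, authorship 1.2.3..
After op 2 (insert('k')): buffer="rkyrkcrktl" (len 10), cursors c1@2 c2@5 c3@8, authorship 11.22.33..
After op 3 (delete): buffer="ryrcrtl" (len 7), cursors c1@1 c2@3 c3@5, authorship 1.2.3..
After op 4 (move_right): buffer="ryrcrtl" (len 7), cursors c1@2 c2@4 c3@6, authorship 1.2.3..
After op 5 (move_left): buffer="ryrcrtl" (len 7), cursors c1@1 c2@3 c3@5, authorship 1.2.3..
After op 6 (add_cursor(4)): buffer="ryrcrtl" (len 7), cursors c1@1 c2@3 c4@4 c3@5, authorship 1.2.3..
After op 7 (move_left): buffer="ryrcrtl" (len 7), cursors c1@0 c2@2 c4@3 c3@4, authorship 1.2.3..
After op 8 (insert('f')): buffer="fryfrfcfrtl" (len 11), cursors c1@1 c2@4 c4@6 c3@8, authorship 11.224.33..
Authorship (.=original, N=cursor N): 1 1 . 2 2 4 . 3 3 . .
Index 5: author = 4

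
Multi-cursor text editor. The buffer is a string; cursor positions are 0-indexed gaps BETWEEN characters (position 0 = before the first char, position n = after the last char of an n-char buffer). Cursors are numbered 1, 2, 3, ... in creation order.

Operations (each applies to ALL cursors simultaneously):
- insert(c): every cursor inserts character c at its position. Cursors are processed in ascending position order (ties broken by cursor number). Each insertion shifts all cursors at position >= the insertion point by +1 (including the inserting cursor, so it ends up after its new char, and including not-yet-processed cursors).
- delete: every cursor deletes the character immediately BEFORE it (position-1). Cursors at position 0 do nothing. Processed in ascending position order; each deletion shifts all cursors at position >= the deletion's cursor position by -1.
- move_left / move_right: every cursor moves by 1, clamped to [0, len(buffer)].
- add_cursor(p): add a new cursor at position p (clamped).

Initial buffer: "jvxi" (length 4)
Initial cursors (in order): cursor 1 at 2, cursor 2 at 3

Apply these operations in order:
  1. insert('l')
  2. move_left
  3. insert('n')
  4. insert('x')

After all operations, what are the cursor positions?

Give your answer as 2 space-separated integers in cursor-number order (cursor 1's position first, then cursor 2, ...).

After op 1 (insert('l')): buffer="jvlxli" (len 6), cursors c1@3 c2@5, authorship ..1.2.
After op 2 (move_left): buffer="jvlxli" (len 6), cursors c1@2 c2@4, authorship ..1.2.
After op 3 (insert('n')): buffer="jvnlxnli" (len 8), cursors c1@3 c2@6, authorship ..11.22.
After op 4 (insert('x')): buffer="jvnxlxnxli" (len 10), cursors c1@4 c2@8, authorship ..111.222.

Answer: 4 8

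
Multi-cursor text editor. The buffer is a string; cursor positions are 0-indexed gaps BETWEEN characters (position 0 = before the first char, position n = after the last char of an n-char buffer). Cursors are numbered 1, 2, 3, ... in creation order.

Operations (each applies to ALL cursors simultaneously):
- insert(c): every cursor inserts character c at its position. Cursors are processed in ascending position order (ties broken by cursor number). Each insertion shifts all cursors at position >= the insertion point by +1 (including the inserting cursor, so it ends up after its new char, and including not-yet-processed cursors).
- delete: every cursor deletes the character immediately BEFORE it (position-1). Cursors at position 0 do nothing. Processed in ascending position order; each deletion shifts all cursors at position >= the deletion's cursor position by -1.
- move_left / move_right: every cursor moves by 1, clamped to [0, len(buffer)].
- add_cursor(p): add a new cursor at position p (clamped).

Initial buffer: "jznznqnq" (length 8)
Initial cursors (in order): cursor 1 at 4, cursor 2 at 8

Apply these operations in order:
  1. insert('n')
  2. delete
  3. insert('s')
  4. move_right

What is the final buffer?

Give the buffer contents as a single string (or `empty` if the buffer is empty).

After op 1 (insert('n')): buffer="jznznnqnqn" (len 10), cursors c1@5 c2@10, authorship ....1....2
After op 2 (delete): buffer="jznznqnq" (len 8), cursors c1@4 c2@8, authorship ........
After op 3 (insert('s')): buffer="jznzsnqnqs" (len 10), cursors c1@5 c2@10, authorship ....1....2
After op 4 (move_right): buffer="jznzsnqnqs" (len 10), cursors c1@6 c2@10, authorship ....1....2

Answer: jznzsnqnqs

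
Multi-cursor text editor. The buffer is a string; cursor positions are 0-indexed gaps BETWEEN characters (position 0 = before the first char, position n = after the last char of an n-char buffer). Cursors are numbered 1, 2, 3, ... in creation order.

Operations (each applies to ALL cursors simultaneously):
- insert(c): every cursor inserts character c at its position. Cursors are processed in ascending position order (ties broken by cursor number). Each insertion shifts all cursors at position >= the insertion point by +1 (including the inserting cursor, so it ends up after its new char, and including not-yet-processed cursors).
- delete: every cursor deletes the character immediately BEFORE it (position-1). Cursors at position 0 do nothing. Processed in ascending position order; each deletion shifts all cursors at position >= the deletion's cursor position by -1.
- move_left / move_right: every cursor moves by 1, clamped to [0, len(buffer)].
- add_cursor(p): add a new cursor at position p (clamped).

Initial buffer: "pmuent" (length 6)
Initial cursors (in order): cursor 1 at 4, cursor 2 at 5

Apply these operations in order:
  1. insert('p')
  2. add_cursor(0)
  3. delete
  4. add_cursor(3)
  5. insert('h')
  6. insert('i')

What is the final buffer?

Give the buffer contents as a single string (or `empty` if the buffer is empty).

After op 1 (insert('p')): buffer="pmuepnpt" (len 8), cursors c1@5 c2@7, authorship ....1.2.
After op 2 (add_cursor(0)): buffer="pmuepnpt" (len 8), cursors c3@0 c1@5 c2@7, authorship ....1.2.
After op 3 (delete): buffer="pmuent" (len 6), cursors c3@0 c1@4 c2@5, authorship ......
After op 4 (add_cursor(3)): buffer="pmuent" (len 6), cursors c3@0 c4@3 c1@4 c2@5, authorship ......
After op 5 (insert('h')): buffer="hpmuhehnht" (len 10), cursors c3@1 c4@5 c1@7 c2@9, authorship 3...4.1.2.
After op 6 (insert('i')): buffer="hipmuhiehinhit" (len 14), cursors c3@2 c4@7 c1@10 c2@13, authorship 33...44.11.22.

Answer: hipmuhiehinhit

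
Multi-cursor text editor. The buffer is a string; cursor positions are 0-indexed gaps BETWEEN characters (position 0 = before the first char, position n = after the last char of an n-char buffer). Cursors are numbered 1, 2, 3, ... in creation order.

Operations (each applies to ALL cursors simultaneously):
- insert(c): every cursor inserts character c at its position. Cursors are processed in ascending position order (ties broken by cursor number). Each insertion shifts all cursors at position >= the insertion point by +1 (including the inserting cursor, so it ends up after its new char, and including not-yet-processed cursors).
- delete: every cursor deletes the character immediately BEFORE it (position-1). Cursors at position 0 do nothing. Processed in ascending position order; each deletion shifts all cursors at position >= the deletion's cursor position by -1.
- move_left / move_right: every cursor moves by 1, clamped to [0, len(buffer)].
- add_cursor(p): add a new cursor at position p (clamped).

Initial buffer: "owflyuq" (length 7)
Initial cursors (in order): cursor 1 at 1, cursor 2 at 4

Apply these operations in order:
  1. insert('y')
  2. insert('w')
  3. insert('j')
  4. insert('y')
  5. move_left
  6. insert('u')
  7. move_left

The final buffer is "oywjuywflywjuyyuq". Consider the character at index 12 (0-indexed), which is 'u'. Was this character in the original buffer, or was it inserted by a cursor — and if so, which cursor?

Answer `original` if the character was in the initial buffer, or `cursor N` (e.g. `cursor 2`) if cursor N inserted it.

After op 1 (insert('y')): buffer="oywflyyuq" (len 9), cursors c1@2 c2@6, authorship .1...2...
After op 2 (insert('w')): buffer="oywwflywyuq" (len 11), cursors c1@3 c2@8, authorship .11...22...
After op 3 (insert('j')): buffer="oywjwflywjyuq" (len 13), cursors c1@4 c2@10, authorship .111...222...
After op 4 (insert('y')): buffer="oywjywflywjyyuq" (len 15), cursors c1@5 c2@12, authorship .1111...2222...
After op 5 (move_left): buffer="oywjywflywjyyuq" (len 15), cursors c1@4 c2@11, authorship .1111...2222...
After op 6 (insert('u')): buffer="oywjuywflywjuyyuq" (len 17), cursors c1@5 c2@13, authorship .11111...22222...
After op 7 (move_left): buffer="oywjuywflywjuyyuq" (len 17), cursors c1@4 c2@12, authorship .11111...22222...
Authorship (.=original, N=cursor N): . 1 1 1 1 1 . . . 2 2 2 2 2 . . .
Index 12: author = 2

Answer: cursor 2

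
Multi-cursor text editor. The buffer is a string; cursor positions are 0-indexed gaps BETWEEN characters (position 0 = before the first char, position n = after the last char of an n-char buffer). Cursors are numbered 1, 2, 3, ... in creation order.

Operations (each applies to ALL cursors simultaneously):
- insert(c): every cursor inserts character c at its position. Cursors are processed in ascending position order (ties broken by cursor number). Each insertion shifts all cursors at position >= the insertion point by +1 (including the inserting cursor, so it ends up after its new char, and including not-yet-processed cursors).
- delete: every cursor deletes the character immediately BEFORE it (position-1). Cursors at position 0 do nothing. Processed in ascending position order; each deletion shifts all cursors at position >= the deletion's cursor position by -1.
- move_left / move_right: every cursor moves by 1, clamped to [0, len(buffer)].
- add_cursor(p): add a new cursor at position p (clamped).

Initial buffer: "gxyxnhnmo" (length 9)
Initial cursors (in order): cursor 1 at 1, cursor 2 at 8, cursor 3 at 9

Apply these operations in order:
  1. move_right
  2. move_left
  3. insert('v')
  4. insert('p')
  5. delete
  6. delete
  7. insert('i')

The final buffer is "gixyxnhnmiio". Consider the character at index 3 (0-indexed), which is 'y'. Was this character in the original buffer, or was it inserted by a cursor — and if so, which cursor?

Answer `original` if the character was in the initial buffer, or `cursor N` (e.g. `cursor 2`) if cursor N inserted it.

After op 1 (move_right): buffer="gxyxnhnmo" (len 9), cursors c1@2 c2@9 c3@9, authorship .........
After op 2 (move_left): buffer="gxyxnhnmo" (len 9), cursors c1@1 c2@8 c3@8, authorship .........
After op 3 (insert('v')): buffer="gvxyxnhnmvvo" (len 12), cursors c1@2 c2@11 c3@11, authorship .1.......23.
After op 4 (insert('p')): buffer="gvpxyxnhnmvvppo" (len 15), cursors c1@3 c2@14 c3@14, authorship .11.......2323.
After op 5 (delete): buffer="gvxyxnhnmvvo" (len 12), cursors c1@2 c2@11 c3@11, authorship .1.......23.
After op 6 (delete): buffer="gxyxnhnmo" (len 9), cursors c1@1 c2@8 c3@8, authorship .........
After op 7 (insert('i')): buffer="gixyxnhnmiio" (len 12), cursors c1@2 c2@11 c3@11, authorship .1.......23.
Authorship (.=original, N=cursor N): . 1 . . . . . . . 2 3 .
Index 3: author = original

Answer: original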